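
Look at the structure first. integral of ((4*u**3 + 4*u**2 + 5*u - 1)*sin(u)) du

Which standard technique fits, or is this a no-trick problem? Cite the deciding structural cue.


Best approach: integration by parts — a polynomial factor 4*u**3 + 4*u**2 + 5*u - 1 multiplies sin(u); differentiating 4*u**3 + 4*u**2 + 5*u - 1 lowers its degree while sin(u) integrates cleanly, so parts wins.


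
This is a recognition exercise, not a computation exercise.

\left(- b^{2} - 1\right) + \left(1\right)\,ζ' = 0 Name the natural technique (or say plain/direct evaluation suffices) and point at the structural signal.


Diagnosis: no special technique — the slope is a pure function of b; integrate both sides and be done.


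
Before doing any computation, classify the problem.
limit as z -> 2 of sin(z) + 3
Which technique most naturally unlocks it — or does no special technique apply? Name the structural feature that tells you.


Diagnosis: no special technique — the expression is continuous at 2 — substitute and evaluate; no indeterminate form appears.


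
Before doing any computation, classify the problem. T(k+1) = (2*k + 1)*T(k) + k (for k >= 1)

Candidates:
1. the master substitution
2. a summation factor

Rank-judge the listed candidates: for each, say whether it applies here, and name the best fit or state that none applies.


Technique: a summation factor — one step of memory with a weight 2*k + 1 that changes as the index grows — the summation-factor construction is built for this.
- the master substitution — this is shift-type recursion, outside the divide-and-conquer template.
- a summation factor — applies; the problem has the shape this method handles.


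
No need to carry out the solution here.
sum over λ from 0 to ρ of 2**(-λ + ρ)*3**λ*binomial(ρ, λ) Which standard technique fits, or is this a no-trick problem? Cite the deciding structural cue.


Diagnosis: the binomial theorem — binomial(ρ, λ) weighting matched powers of 3 and 2 is the expanded form of (3 + 2)^ρ — fold it back up.


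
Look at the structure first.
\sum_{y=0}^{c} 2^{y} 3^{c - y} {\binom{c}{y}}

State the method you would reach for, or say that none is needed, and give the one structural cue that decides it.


Method: the binomial theorem — the summand is term y of a binomial expansion in 2 and 3; the whole sum is a single power.


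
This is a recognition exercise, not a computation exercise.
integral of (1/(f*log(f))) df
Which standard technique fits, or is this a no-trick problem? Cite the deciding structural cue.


Best approach: u-substitution — collected, the integrand has one factor that is, up to a constant, the derivative of an inner expression the rest depends on — substitute for that inner expression.


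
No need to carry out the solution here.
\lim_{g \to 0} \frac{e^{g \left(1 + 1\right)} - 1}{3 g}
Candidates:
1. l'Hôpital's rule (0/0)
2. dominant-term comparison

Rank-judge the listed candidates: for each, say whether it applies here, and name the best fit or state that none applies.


Best approach: l'Hôpital's rule (0/0) — substituting 0 gives 0 over 0; differentiate top and bottom once and re-evaluate. One could equally expand both pieces locally and compare leading terms; the rule does that in one stroke.
- l'Hôpital's rule (0/0): applicable, and directly so.
- dominant-term comparison — no dominant-degree comparison decides it.


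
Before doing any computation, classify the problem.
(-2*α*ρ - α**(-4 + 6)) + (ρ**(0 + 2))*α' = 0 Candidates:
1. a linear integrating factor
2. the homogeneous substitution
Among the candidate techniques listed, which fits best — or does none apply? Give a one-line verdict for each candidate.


Method: the homogeneous substitution — scaling ρ and α together leaves the slope fixed — it depends only on α/ρ, so substitute the ratio. A Bernoulli rewrite works here as the equation stands — the homogeneous substitution is the more immediate reading.
- a linear integrating factor — the unknown enters nonlinearly (through a power, a denominator, or a transcendental function), which the linear integrating-factor recipe cannot absorb as-is — any repair would come from a preliminary substitution, not the factor.
- the homogeneous substitution: applicable, and directly so.


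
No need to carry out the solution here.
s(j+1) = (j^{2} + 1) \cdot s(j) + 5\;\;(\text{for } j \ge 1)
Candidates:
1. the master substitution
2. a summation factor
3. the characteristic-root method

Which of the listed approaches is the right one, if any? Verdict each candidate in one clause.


Best approach: a summation factor — first-order, linear, moving coefficient j^{2} + 1: the discrete analogue of an integrating factor handles it.
- the master substitution: the recursion steps by a constant offset, so exponential reindexing is pointless.
- a summation factor: a fit — the right tool for this form.
- the characteristic-root method: the coefficients vary with the index, breaking the constant-coefficient structure the method needs.


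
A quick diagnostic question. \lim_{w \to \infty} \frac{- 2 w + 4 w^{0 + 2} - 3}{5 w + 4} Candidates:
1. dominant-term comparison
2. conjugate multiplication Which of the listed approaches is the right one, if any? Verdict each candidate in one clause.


Verdict: dominant-term comparison — as w grows, only the highest-degree terms matter — compare leading terms and read the limit off.
- dominant-term comparison: applies; the problem has the shape this method handles.
- conjugate multiplication: there is no infinity-minus-infinity radical difference to rationalize.


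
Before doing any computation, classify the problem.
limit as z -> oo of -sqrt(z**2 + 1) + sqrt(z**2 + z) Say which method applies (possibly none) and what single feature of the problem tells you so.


Technique: conjugate multiplication — turning the difference into a conjugate-rationalized ratio makes the limit readable.


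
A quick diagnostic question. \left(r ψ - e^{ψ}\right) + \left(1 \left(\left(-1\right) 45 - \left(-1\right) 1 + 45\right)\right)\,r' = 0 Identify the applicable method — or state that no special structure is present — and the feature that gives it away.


Technique: a linear integrating factor — first power of r, nonzero forcing: the integrating-factor recipe applies verbatim with p = ψ.


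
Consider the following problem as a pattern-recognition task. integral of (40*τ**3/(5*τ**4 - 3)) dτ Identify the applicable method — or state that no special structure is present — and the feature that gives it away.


Verdict: u-substitution — collected, the integrand has one factor that is, up to a constant, the derivative of an inner expression the rest depends on — substitute for that inner expression.


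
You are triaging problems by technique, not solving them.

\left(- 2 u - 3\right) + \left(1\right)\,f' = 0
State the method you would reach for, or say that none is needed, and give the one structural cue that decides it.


Verdict: no special technique — the slope is a pure function of u; integrate both sides and be done.


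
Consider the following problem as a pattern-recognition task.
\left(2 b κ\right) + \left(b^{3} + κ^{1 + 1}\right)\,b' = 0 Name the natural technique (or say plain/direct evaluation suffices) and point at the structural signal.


Verdict: the exact-equation method — equality of cross partials is the green light — assemble the potential function term by term.


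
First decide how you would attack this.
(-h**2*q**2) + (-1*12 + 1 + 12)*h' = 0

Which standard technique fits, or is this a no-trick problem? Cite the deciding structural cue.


Verdict: separation of variables — a product of single-variable factors, q**2 and h**2 — the textbook separable form.


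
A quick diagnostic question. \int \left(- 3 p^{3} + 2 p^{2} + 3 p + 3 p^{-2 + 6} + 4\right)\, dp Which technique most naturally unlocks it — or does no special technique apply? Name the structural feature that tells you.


Verdict: no special technique — scan for structure and find none: constant multiples of powers of p, integrate directly.


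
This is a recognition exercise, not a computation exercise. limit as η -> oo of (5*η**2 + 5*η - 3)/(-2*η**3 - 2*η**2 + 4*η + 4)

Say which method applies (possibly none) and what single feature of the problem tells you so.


Best approach: dominant-term comparison — as η grows, only the highest-degree terms matter — compare leading terms and read the limit off. Viewed as a single quotient this is an ∞/∞ form — an at-infinity application of l'Hôpital's rule would also resolve it; comparing leading growth reads the answer without differentiating.


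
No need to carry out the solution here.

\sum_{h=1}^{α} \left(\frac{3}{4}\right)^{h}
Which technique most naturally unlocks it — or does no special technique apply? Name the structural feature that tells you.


Method: the geometric series formula — consecutive terms stand in a fixed index-free ratio — the geometric sum formula closes it.


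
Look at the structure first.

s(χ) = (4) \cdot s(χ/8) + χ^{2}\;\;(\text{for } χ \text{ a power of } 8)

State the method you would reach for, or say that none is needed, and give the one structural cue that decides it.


Best approach: the master substitution — the argument shrinks by the factor 8, so measure the index on a logarithmic scale and the recursion becomes a shift.


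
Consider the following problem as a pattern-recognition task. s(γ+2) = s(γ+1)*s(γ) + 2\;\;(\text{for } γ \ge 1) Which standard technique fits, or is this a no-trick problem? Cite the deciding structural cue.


Method: no special technique — the unknown enters the rule nonlinearly, not as a weighted sum — no linear method is even well-posed.


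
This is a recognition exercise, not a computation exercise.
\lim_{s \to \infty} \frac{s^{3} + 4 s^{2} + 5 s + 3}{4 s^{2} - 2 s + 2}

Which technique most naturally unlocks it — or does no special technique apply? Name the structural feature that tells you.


Best approach: dominant-term comparison — as s grows, only the highest-degree terms matter — compare leading terms and read the limit off. l'Hôpital's at-infinity variant applies to the expression viewed as a single quotient; the leading-term comparison is the direct route.


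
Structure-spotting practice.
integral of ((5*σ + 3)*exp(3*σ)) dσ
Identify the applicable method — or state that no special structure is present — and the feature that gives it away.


Method: integration by parts — a polynomial factor 5*σ + 3 multiplies exp(3*σ); differentiating 5*σ + 3 lowers its degree while exp(3*σ) integrates cleanly, so parts wins.


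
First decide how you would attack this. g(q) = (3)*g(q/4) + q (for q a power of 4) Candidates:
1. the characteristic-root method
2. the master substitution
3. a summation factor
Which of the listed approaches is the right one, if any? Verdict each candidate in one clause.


Best approach: the master substitution — divide-the-index recursion (q/4 inside the call) straightens out once the index is rewritten as 4^m.
- the characteristic-root method — a divided-index call is not the fixed-shift linear shape that characteristic roots solve.
- the master substitution: applicable, and directly so.
- a summation factor — a divided-index call is outside the fixed-shift first-order family a summation factor normalizes.


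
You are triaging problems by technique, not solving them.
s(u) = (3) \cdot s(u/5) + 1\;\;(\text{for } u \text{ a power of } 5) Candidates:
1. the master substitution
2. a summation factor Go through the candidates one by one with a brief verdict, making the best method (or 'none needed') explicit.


Verdict: the master substitution — treat m = log base 5 of u as the new clock: one recursion step advances m by one while u scales by 5.
- the master substitution — applicable, and directly so.
- a summation factor: the recursion divides its index rather than shifting it — there is no previous-term chain for a summation factor to telescope.


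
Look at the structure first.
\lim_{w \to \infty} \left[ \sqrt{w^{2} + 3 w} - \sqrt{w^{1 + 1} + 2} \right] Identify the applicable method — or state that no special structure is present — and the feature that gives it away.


Method: conjugate multiplication — the difference \sqrt{w^{2} + 3 w} - \sqrt{w^{1 + 1} + 2} is an ∞ − ∞ stalemate; its conjugate partner breaks the tie.


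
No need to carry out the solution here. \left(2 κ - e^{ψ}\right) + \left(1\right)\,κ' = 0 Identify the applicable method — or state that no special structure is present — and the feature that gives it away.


Method: a linear integrating factor — κ enters only linearly with coefficient 2; multiply by exp of the integral of 2 and the left side becomes one derivative.


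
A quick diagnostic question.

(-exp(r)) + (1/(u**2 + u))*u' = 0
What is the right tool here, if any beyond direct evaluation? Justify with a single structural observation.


Diagnosis: separation of variables — one side of the product carries the independent variable, the other the unknown — the textbook separation shape. This doubles as a Bernoulli equation in the unknown as written; dividing and integrating works on it directly.


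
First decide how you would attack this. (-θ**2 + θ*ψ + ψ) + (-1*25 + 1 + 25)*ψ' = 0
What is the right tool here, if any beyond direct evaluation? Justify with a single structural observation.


Verdict: a linear integrating factor — the unknown enters only to the first power against a nonzero forcing term — the integrating-factor template applies directly.


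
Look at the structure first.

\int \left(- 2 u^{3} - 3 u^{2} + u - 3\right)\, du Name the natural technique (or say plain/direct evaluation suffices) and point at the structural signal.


Diagnosis: no special technique — the integrand is a sum of constant multiples of powers of u — integrate term by term.


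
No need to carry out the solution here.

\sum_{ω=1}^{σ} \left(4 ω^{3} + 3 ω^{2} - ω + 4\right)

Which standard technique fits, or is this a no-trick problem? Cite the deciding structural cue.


Method: no special technique — nothing telescopes and nothing is geometric; polynomial terms in ω sum term by term.


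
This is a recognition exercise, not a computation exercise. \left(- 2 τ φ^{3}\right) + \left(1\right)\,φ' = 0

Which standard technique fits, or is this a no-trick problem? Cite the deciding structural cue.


Technique: separation of variables — solved for the derivative, the right side splits multiplicatively into a function of each variable alone — divide and integrate each side.


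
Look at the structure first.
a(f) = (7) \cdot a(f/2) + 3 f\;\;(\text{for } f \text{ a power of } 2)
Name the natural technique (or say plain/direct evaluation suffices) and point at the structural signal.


Technique: the master substitution — the argument contracts 2-fold per step: reindex f exponentially and solve the linear recurrence in the new index.


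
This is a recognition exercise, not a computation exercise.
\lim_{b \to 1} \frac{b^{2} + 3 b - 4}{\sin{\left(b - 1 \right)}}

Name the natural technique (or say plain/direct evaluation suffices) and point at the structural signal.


Verdict: l'Hôpital's rule (0/0) — substituting 1 gives 0 over 0; differentiate top and bottom once and re-evaluate. A local series expansion at the point resolves it as well; the rule is the packaged version of that step.


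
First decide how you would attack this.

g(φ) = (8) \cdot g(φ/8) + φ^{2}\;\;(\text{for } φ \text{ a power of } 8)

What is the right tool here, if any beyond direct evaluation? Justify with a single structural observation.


Diagnosis: the master substitution — treat m = log base 8 of φ as the new clock: one recursion step advances m by one while φ scales by 8.


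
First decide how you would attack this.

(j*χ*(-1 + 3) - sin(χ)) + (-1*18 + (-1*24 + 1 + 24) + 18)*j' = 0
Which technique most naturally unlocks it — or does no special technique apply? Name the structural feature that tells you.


Technique: a linear integrating factor — the unknown enters only to the first power against a nonzero forcing term — the integrating-factor template applies directly.


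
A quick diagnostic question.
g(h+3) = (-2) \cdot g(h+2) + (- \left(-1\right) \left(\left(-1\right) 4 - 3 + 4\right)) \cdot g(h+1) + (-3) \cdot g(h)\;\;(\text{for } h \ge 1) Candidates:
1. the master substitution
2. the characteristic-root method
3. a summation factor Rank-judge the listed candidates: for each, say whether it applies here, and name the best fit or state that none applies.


Verdict: the characteristic-root method — the recurrence treats every index alike (constant coefficients, no forcing) — precisely the regime where r^h trials close it.
- the master substitution: the recursive argument is a shift of the index, not a fixed fraction of it.
- the characteristic-root method — yes — fits the structure here.
- a summation factor: a summation factor telescopes one-step recursions; this one carries higher-order memory.


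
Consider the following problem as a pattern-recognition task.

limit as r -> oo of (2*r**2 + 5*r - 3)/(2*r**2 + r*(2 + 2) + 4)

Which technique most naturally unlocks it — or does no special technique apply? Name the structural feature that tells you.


Verdict: dominant-term comparison — growth-rate triage: the leading powers of r decide the limit, everything else is noise. As a single quotient, the ∞/∞ shape would yield to repeated differentiation as well — the growth comparison gets there in one look.


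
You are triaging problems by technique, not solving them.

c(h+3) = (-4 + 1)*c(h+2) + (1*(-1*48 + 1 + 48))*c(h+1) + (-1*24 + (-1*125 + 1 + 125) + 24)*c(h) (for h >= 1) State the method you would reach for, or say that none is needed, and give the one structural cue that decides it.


Method: the characteristic-root method — shift-invariance with fixed coefficients calls for exponential trials; the characteristic polynomial finds every r^h.


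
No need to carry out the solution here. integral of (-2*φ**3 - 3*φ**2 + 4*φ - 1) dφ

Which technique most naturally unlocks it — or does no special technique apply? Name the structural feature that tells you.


Technique: no special technique — every term is a constant multiple of a power of φ; term-wise power-rule integration needs no preliminary transformation.


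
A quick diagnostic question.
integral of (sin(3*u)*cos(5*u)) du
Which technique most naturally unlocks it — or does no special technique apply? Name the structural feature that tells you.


Technique: a trigonometric identity — distinct frequencies under one product (sin(3*u)*cos(5*u)): the product-to-sum identity is the systematic route to an integrable form.


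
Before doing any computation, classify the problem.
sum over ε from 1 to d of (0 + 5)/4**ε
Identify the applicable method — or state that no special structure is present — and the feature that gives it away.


Verdict: the geometric series formula — consecutive terms stand in a fixed index-free ratio — the geometric sum formula closes it.


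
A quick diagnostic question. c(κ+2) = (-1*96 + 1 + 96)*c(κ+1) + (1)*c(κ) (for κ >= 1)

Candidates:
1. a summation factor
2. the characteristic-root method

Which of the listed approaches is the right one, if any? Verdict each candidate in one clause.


Best approach: the characteristic-root method — every coefficient is a fixed number and the forcing is zero — substitute r^κ and read off the root equation.
- a summation factor: the recurrence reaches back more than one step, outside the first-order family a summation factor normalizes.
- the characteristic-root method — applicable, and directly so.


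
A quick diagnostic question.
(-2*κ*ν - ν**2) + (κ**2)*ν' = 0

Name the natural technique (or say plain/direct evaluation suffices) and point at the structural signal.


Verdict: the homogeneous substitution — the slope is degree-zero homogeneous: the ratio substitution v = ν/κ collapses it. This doubles as a Bernoulli equation in the unknown as written; the homogeneous route needs no setup at all.


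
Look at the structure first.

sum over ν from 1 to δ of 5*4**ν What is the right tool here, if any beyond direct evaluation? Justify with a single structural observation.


Technique: the geometric series formula — consecutive terms stand in a fixed index-free ratio — the geometric sum formula closes it.


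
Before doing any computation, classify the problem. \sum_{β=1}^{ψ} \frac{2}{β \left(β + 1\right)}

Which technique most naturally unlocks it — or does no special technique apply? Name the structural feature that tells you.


Verdict: telescoping — \frac{2}{β \left(β + 1\right)} is a collapsed telescope: expand it into simple fractions to see the cancellation.


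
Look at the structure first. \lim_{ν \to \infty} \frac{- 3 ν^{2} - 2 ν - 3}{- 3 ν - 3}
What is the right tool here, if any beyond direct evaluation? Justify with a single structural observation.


Verdict: dominant-term comparison — as ν grows, only the highest-degree terms matter — compare leading terms and read the limit off. Differentiating the expression as a single quotient would eventually settle it as well; matching dominant growth settles it immediately.


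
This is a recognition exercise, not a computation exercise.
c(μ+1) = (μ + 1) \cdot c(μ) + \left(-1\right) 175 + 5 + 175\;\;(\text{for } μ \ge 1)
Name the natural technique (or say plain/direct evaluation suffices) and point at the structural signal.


Diagnosis: a summation factor — because the multiplier μ + 1 is index-dependent, divide through by its running product and sum the resulting differences.


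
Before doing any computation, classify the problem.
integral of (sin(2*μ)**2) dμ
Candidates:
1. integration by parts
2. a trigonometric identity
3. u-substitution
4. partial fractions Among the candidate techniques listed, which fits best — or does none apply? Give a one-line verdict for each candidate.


Method: a trigonometric identity — an even power like sin(2*μ)**2 flattens under the half-angle identity into first-degree cosines you can integrate directly.
- integration by parts — not the fit here: there is no polynomial factor to ladder down — parts can still close the trigonometric product by recursion, though the identity rewrite is the direct route.
- a trigonometric identity: a fit — the right tool for this form.
- u-substitution — no subexpression of the integrand pairs with its own derivative as a factor — individual terms may offer their own substitutions, but any change of variable covering the whole integral would have to be constructed from outside the expression.
- partial fractions — there is no rational-function structure to decompose.


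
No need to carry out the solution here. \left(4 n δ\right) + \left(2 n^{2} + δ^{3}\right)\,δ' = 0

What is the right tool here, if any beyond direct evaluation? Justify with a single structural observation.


Verdict: the exact-equation method — take the mixed partials of 4 n δ and 2 n^{2} + δ^{3}: they are equal, which certifies an exact differential.


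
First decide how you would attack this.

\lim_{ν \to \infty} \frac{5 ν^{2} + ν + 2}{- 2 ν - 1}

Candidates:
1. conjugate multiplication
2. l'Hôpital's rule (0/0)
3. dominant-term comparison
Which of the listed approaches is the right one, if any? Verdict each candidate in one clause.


Best approach: dominant-term comparison — divide through by the highest power of ν; every lower-order term dies and the dominant terms decide the limit.
- conjugate multiplication — no difference of divergent radicals appears, so rationalizing has nothing to cancel.
- l'Hôpital's rule (0/0) — no 0/0 form appears: written as one quotient, top and bottom both grow without bound, and the ratio is decided by their leading terms.
- dominant-term comparison: yes — fits the structure here.


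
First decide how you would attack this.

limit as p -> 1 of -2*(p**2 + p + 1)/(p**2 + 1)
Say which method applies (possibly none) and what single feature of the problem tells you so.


Technique: no special technique — no denominator vanishes and nothing blows up at 1: direct substitution is the whole computation.


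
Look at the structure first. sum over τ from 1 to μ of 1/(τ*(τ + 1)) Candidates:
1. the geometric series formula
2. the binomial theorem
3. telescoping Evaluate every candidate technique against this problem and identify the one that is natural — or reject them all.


Technique: telescoping — poles of 1/(τ*(τ + 1)) differ by an integer, the telltale of a telescoping partial-fraction sum.
- the geometric series formula — no single multiplier carries one term to the next throughout the sum.
- the binomial theorem: the terms do not reassemble into a binomial power.
- telescoping: a fit — the right tool for this form.


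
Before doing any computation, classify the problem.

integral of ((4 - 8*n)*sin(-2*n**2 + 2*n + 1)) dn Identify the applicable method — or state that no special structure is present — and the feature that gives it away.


Best approach: u-substitution — gathered as a product, the integrand carries the factor 4 - 8*n — up to a constant, the derivative of the inner expression -2*n**2 + 2*n + 1 — so u = -2*n**2 + 2*n + 1 collapses the integral.


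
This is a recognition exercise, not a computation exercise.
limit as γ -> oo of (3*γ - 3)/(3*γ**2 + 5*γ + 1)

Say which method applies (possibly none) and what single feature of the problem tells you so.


Method: dominant-term comparison — divide through by the highest power of γ; every lower-order term dies and the dominant terms decide the limit. As a single quotient, the ∞/∞ shape would yield to repeated differentiation as well — the growth comparison gets there in one look.


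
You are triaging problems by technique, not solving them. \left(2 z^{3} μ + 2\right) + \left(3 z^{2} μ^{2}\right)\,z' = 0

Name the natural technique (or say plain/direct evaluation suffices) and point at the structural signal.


Technique: the exact-equation method — because the two cross partials coincide, the form is conservative as written — recover its potential in (μ, z).


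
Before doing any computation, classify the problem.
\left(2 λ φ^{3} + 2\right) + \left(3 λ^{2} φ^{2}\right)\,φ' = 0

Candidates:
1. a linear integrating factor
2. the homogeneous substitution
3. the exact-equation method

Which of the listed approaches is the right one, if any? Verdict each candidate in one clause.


Method: the exact-equation method — the compatibility test passes: the φ-derivative of 2 λ φ^{3} + 2 matches the λ-derivative of 3 λ^{2} φ^{2}, so integrate a potential.
- a linear integrating factor — the unknown enters nonlinearly (through a power, a denominator, or a transcendental function), which the linear integrating-factor recipe cannot absorb as-is — any repair would come from a preliminary substitution, not the factor.
- the homogeneous substitution: rescaling both variables together changes the slope, so no ratio substitution collapses it.
- the exact-equation method — a fit — the right tool for this form.


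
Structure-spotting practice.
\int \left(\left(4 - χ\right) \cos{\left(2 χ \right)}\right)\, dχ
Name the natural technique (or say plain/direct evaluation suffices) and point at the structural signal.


Method: integration by parts — 4 - χ dies after finitely many derivatives while \cos{\left(2 χ \right)} cycles under integration — the tabular/parts setup.


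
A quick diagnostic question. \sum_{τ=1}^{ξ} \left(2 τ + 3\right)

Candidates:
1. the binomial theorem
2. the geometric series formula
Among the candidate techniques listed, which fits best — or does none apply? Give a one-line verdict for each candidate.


Verdict: no special technique — no ratio, no shift structure, no binomial pattern: sum the constant-multiple powers of τ with known formulas.
- the binomial theorem: the terms lack the binomial-coefficient-weighted complementary-power pattern of an expansion.
- the geometric series formula: there is no constant term-to-term ratio.


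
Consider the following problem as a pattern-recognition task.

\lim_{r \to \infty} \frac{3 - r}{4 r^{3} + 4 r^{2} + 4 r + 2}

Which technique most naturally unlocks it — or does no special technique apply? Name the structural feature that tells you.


Verdict: dominant-term comparison — as r grows, only the highest-degree terms matter — compare leading terms and read the limit off. Viewed as a single quotient this is an ∞/∞ form — an at-infinity application of l'Hôpital's rule would also resolve it; comparing leading growth reads the answer without differentiating.


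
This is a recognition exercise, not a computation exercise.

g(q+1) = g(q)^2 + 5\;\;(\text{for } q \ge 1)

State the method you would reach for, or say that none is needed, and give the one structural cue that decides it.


Best approach: no special technique — this one you iterate or analyze qualitatively: the nonlinearity defeats linear solution methods.


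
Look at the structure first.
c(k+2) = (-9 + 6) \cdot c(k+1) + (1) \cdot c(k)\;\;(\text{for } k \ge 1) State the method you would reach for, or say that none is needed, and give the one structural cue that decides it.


Diagnosis: the characteristic-root method — every coefficient is a fixed number and the forcing is zero — substitute r^k and read off the root equation.


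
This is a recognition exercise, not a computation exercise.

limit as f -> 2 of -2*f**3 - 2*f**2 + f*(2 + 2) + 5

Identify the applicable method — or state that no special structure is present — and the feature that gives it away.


Verdict: no special technique — no zero denominators, no indeterminate clash at 2 — substitute and read off the value.


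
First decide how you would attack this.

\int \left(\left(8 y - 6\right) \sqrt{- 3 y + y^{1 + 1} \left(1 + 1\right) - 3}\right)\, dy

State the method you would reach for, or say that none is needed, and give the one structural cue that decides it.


Best approach: u-substitution — a chain-rule shadow: 8 y - 6 alongside a function of (- 3 y + y^{1 + 1} \left(1 + 1\right) - 3) means u = (- 3 y + y^{1 + 1} \left(1 + 1\right) - 3) unwinds the composition in one step.


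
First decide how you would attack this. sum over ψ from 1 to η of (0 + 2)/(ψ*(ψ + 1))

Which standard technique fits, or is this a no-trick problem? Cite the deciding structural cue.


Best approach: telescoping — the denominator's roots in (0 + 2)/(ψ*(ψ + 1)) sit an integer apart: decomposition produces a self-cancelling chain.


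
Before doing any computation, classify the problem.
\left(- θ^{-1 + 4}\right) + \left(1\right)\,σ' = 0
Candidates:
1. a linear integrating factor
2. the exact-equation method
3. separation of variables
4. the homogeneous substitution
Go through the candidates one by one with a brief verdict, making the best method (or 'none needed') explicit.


Method: no special technique — the slope is a function of θ alone, so integrate both sides directly.
- a linear integrating factor — with the unknown absent the integrating factor is a formality; direct integration is the working structure.
- the exact-equation method: no dependence on the unknown anywhere: exactness is a label without content here.
- separation of variables: separation is only trivially available — with the unknown absent from the slope this is a direct integration, not a separation problem.
- the homogeneous substitution: the slope is not a function of the ratio of the variables alone.


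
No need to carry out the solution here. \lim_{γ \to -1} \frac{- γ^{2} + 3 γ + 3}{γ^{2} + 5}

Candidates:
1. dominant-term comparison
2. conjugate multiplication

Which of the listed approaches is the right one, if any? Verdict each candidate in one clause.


Verdict: no special technique — the expression is continuous at the evaluation point — substitute directly; no indeterminate form appears.
- dominant-term comparison: this limit is not decided by comparing polynomial growth at infinity.
- conjugate multiplication — there are no radicals in tension whose conjugate would simplify matters.


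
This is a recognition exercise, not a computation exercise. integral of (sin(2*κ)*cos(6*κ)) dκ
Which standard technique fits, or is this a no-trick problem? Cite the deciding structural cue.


Best approach: a trigonometric identity — the product sin(2*κ)*cos(6*κ) converts to a sum of single-frequency sinusoids via the product-to-sum identity.


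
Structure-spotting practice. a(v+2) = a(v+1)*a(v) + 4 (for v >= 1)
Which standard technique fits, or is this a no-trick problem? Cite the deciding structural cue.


Verdict: no special technique — the new term depends nonlinearly on the old ones, which disqualifies every superposition-based technique.


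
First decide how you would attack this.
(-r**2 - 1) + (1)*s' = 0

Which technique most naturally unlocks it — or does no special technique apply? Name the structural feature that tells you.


Technique: no special technique — the slope is a pure function of r; integrate both sides and be done.


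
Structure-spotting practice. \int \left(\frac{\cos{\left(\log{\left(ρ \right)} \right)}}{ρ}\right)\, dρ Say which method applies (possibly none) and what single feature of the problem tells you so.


Technique: u-substitution — read it as f(\log{\left(ρ \right)}) times a constant multiple of d(\log{\left(ρ \right)}): one substitution, u = \log{\left(ρ \right)}, finishes it.


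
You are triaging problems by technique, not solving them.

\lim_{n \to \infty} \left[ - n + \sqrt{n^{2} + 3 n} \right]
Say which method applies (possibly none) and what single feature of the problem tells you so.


Diagnosis: conjugate multiplication — \sqrt{n^{2} + 3 n} and n both blow up, but their difference is tame once the conjugate rationalizes it.


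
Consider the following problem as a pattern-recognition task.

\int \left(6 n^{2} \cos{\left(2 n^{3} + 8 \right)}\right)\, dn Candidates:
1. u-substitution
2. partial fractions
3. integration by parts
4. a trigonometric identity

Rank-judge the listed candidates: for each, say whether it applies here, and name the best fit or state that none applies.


Verdict: u-substitution — viewed as a product, the integrand is a composition evaluated at 2 n^{3} + 8 times (a constant multiple of) that inner expression's derivative, so u = 2 n^{3} + 8 makes it elementary.
- u-substitution — yes, a natural case for it.
- partial fractions: there is no rational-function structure to decompose.
- integration by parts — a polynomial factor is present, but its partner is not an exp, sine, or cosine of a degree-1 argument, nor a logarithm.
- a trigonometric identity — no even trigonometric power and no product of distinct frequencies to rewrite.


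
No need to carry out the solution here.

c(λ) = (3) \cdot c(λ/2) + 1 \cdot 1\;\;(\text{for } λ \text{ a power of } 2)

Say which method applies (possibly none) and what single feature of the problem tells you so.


Technique: the master substitution — the argument contracts 2-fold per step: reindex λ exponentially and solve the linear recurrence in the new index.


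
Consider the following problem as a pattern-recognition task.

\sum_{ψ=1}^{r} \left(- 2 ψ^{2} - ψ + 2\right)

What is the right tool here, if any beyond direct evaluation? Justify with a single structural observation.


Best approach: no special technique — constant-multiple powers of ψ with no cancellation partners and no common ratio — use the standard power-sum formulas.


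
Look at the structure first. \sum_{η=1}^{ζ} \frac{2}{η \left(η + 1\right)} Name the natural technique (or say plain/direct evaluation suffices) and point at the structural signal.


Technique: telescoping — integer-spaced poles in \frac{2}{η \left(η + 1\right)} are the telescoping signature in disguise.


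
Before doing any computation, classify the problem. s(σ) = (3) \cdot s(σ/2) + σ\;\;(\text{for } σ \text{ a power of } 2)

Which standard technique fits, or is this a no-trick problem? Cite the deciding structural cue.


Best approach: the master substitution — the argument contracts 2-fold per step: reindex σ exponentially and solve the linear recurrence in the new index.


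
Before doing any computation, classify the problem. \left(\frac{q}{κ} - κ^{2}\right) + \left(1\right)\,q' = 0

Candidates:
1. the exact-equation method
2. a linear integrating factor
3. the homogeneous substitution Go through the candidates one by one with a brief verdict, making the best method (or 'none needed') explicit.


Best approach: a linear integrating factor — the unknown enters only to the first power against a nonzero forcing term — the integrating-factor template applies directly.
- the exact-equation method — exactness fails on the nose — the mixed partials do not match.
- a linear integrating factor: yes — fits the structure here.
- the homogeneous substitution — the slope does not depend on the ratio of the variables alone.


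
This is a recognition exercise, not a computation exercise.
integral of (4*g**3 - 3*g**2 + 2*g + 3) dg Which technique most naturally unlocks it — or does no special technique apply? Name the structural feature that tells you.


Method: no special technique — nothing composite, nothing rational, nothing trigonometric — each constant-multiple power of g integrates by the power rule alone.


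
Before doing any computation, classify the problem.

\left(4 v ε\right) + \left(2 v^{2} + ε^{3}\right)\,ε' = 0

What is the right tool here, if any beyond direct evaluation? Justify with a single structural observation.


Method: the exact-equation method — this form is already the differential of something: the matching mixed partials of 4 v ε and 2 v^{2} + ε^{3} prove it.


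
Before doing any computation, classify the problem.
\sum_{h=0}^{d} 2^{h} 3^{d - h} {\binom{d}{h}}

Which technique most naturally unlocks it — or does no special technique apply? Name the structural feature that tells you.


Best approach: the binomial theorem — the binomial coefficients weight matched powers of 2 and 3, which is exactly the expansion of a binomial power.


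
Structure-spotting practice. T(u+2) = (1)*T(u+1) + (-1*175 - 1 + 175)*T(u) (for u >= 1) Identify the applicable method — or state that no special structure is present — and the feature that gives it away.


Method: the characteristic-root method — constant coefficients and linearity mean the ansatz r^u reduces it to solving the characteristic polynomial.


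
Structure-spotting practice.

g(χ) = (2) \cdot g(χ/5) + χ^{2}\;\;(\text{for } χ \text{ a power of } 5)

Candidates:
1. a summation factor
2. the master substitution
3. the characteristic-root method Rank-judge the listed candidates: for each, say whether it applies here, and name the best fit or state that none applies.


Verdict: the master substitution — the argument shrinks by the factor 5, so measure the index on a logarithmic scale and the recursion becomes a shift.
- a summation factor — the recursion divides its index rather than shifting it — there is no previous-term chain for a summation factor to telescope.
- the master substitution — yes, a natural case for it.
- the characteristic-root method — the recursion divides its index rather than shifting it — outside the constant-shift family the root method covers.
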